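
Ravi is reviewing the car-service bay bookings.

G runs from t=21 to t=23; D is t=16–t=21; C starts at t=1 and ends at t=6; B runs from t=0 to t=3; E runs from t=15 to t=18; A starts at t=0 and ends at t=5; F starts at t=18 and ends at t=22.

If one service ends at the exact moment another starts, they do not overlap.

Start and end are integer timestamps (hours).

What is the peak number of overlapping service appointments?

Walk through starts and ends in time order (an end at T is processed before a start at T):
t=0 start A → 1
t=0 start B → 2
t=1 start C → 3
t=3 end B → 2
t=5 end A → 1
t=6 end C → 0
t=15 start E → 1
t=16 start D → 2
t=18 end E → 1
t=18 start F → 2
t=21 end D → 1
t=21 start G → 2
t=22 end F → 1
t=23 end G → 0
Peak is 3, at t=1 (A, B, C).

3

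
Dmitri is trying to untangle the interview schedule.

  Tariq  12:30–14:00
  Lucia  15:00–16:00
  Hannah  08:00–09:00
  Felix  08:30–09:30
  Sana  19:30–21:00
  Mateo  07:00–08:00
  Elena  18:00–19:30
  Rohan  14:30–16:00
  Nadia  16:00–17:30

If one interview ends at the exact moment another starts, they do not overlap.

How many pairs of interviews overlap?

Check each pair: they overlap iff neither finishes before the other starts.
Sorted by start: Mateo, Hannah, Felix, Tariq, Rohan, Lucia, Nadia, Elena, Sana.
Hannah starts exactly when Mateo ends (back-to-back, no overlap) — done with Mateo.
Felix starts before Hannah ends → Hannah and Felix overlap.
Tariq starts after Hannah ends — done with Hannah.
Tariq starts after Felix ends — done with Felix.
Rohan starts after Tariq ends — done with Tariq.
Lucia starts before Rohan ends → Rohan and Lucia overlap.
Nadia starts exactly when Rohan ends (back-to-back, no overlap) — done with Rohan.
Nadia starts exactly when Lucia ends (back-to-back, no overlap) — done with Lucia.
Elena starts after Nadia ends — done with Nadia.
Sana starts exactly when Elena ends (back-to-back, no overlap).
Overlapping pairs: Felix & Hannah, Lucia & Rohan — 2 in total.

2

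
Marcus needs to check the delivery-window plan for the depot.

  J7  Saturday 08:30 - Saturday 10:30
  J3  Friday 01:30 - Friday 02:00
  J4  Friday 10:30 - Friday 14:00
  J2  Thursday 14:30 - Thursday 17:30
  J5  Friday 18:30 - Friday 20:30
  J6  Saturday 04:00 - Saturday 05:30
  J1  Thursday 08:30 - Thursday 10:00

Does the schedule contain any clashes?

No

Sorted by start: J1, J2, J3, J4, J5, J6, J7.
J2 starts after J1 ends, so nothing later overlaps J1 either.
J3 starts after J2 ends, so nothing later overlaps J2 either.
J4 starts after J3 ends, so nothing later overlaps J3 either.
J5 starts after J4 ends, so nothing later overlaps J4 either.
J6 starts after J5 ends, so nothing later overlaps J5 either.
J7 starts after J6 ends.
Every pair is clear; the schedule has no overlaps.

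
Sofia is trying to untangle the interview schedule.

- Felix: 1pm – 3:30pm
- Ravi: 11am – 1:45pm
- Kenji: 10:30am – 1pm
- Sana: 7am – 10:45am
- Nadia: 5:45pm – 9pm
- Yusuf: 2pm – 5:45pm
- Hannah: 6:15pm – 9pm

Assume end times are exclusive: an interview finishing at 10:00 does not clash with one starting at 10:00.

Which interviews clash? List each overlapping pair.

Sorted by start: Sana, Kenji, Ravi, Felix, Yusuf, Nadia, Hannah.
Kenji starts before Sana ends → Sana and Kenji overlap.
Ravi starts after Sana ends, so nothing later overlaps Sana either.
Ravi starts before Kenji ends → Kenji and Ravi overlap.
Felix starts exactly when Kenji ends (back-to-back, no overlap), so nothing later overlaps Kenji either.
Felix starts before Ravi ends → Ravi and Felix overlap.
Yusuf starts after Ravi ends, so nothing later overlaps Ravi either.
Yusuf starts before Felix ends → Felix and Yusuf overlap.
Nadia starts after Felix ends, so nothing later overlaps Felix either.
Nadia starts exactly when Yusuf ends (back-to-back, no overlap), so nothing later overlaps Yusuf either.
Hannah starts before Nadia ends → Nadia and Hannah overlap.

Felix & Ravi, Felix & Yusuf, Hannah & Nadia, Kenji & Ravi, Kenji & Sana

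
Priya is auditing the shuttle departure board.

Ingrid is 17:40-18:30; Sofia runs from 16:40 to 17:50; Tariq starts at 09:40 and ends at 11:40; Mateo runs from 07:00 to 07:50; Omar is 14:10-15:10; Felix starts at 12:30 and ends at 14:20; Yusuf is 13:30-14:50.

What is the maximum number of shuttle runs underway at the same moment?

Sweep the timeline, counting +1 at each start and −1 at each end (ends before starts at a tie):
07:00 start Mateo → 1
07:50 end Mateo → 0
09:40 start Tariq → 1
11:40 end Tariq → 0
12:30 start Felix → 1
13:30 start Yusuf → 2
14:10 start Omar → 3
14:20 end Felix → 2
14:50 end Yusuf → 1
15:10 end Omar → 0
16:40 start Sofia → 1
17:40 start Ingrid → 2
17:50 end Sofia → 1
18:30 end Ingrid → 0
Peak is 3, at 14:10 (Felix, Omar, Yusuf).

3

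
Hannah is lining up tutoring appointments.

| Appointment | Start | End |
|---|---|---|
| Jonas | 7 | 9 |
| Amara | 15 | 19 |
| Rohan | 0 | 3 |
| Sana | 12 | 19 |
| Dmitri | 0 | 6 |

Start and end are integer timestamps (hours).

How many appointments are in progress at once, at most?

2

Sweep the timeline, counting +1 at each start and −1 at each end (ends before starts at a tie):
0 start Dmitri → 1
0 start Rohan → 2
3 end Rohan → 1
6 end Dmitri → 0
7 start Jonas → 1
9 end Jonas → 0
12 start Sana → 1
15 start Amara → 2
19 end Amara → 1
19 end Sana → 0
Peak is 2, at 0 (Dmitri, Rohan).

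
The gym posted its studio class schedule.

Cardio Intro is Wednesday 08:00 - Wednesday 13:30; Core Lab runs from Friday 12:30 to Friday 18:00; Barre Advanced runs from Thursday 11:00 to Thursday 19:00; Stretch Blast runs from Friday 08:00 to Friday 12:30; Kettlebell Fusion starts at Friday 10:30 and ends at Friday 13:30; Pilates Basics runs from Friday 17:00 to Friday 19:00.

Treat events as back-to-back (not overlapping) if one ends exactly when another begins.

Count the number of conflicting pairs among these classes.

Sorted by start: Cardio Intro, Barre Advanced, Stretch Blast, Kettlebell Fusion, Core Lab, Pilates Basics.
Barre Advanced starts after Cardio Intro ends, so nothing later overlaps Cardio Intro either.
Stretch Blast starts after Barre Advanced ends, so nothing later overlaps Barre Advanced either.
Kettlebell Fusion starts before Stretch Blast ends → Stretch Blast and Kettlebell Fusion overlap.
Core Lab starts exactly when Stretch Blast ends (back-to-back, no overlap), so nothing later overlaps Stretch Blast either.
Core Lab starts before Kettlebell Fusion ends → Kettlebell Fusion and Core Lab overlap.
Pilates Basics starts after Kettlebell Fusion ends.
Pilates Basics starts before Core Lab ends → Core Lab and Pilates Basics overlap.
Overlapping pairs: Core Lab & Kettlebell Fusion, Core Lab & Pilates Basics, Kettlebell Fusion & Stretch Blast — 3 in total.

3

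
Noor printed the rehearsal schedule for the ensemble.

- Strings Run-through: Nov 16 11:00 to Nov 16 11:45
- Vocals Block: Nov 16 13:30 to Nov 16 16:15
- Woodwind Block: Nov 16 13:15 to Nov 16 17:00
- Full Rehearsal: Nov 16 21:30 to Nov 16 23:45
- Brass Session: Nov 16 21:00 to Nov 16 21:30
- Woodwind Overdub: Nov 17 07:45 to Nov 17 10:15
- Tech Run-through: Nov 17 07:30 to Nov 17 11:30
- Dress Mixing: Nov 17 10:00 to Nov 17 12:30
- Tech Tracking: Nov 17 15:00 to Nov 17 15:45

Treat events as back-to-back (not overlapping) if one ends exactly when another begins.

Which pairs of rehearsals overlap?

Dress Mixing & Tech Run-through, Dress Mixing & Woodwind Overdub, Tech Run-through & Woodwind Overdub, Vocals Block & Woodwind Block

Two intervals overlap when each starts before the other ends.
Sorted by start: Strings Run-through, Woodwind Block, Vocals Block, Brass Session, Full Rehearsal, Tech Run-through, Woodwind Overdub, Dress Mixing, Tech Tracking.
Woodwind Block starts after Strings Run-through ends, so nothing later overlaps Strings Run-through either.
Vocals Block starts before Woodwind Block ends → Woodwind Block and Vocals Block overlap.
Brass Session starts after Woodwind Block ends, so nothing later overlaps Woodwind Block either.
Brass Session starts after Vocals Block ends, so nothing later overlaps Vocals Block either.
Full Rehearsal starts exactly when Brass Session ends (back-to-back, no overlap), so nothing later overlaps Brass Session either.
Tech Run-through starts after Full Rehearsal ends, so nothing later overlaps Full Rehearsal either.
Woodwind Overdub starts before Tech Run-through ends → Tech Run-through and Woodwind Overdub overlap.
Dress Mixing starts before Tech Run-through ends → Tech Run-through and Dress Mixing overlap.
Tech Tracking starts after Tech Run-through ends.
Dress Mixing starts before Woodwind Overdub ends → Woodwind Overdub and Dress Mixing overlap.
Tech Tracking starts after Woodwind Overdub ends.
Tech Tracking starts after Dress Mixing ends.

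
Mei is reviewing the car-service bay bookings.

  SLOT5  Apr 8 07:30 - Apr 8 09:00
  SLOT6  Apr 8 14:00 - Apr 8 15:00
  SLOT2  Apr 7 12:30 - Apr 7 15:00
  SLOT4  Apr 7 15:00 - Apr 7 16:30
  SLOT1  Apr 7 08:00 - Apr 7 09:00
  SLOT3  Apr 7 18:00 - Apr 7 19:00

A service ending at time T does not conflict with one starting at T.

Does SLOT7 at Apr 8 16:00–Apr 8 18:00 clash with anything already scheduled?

SLOT1: ends Apr 7 09:00 at or before SLOT7 starts Apr 8 16:00 → clear.
SLOT2: ends Apr 7 15:00 at or before SLOT7 starts Apr 8 16:00 → clear.
SLOT4: ends Apr 7 16:30 at or before SLOT7 starts Apr 8 16:00 → clear.
SLOT3: ends Apr 7 19:00 at or before SLOT7 starts Apr 8 16:00 → clear.
SLOT5: ends Apr 8 09:00 at or before SLOT7 starts Apr 8 16:00 → clear.
SLOT6: ends Apr 8 15:00 at or before SLOT7 starts Apr 8 16:00 → clear.

No — it doesn't clash with anything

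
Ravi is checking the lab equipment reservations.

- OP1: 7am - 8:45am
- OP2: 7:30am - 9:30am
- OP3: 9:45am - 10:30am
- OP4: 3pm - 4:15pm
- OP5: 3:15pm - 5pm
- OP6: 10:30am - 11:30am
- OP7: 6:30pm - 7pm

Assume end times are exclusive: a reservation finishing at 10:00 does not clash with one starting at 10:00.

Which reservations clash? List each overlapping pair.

OP1 & OP2, OP4 & OP5

Sorted by start: OP1, OP2, OP3, OP6, OP4, OP5, OP7.
OP2 starts before OP1 ends → OP1 and OP2 overlap.
OP3 starts after OP1 ends, so nothing later overlaps OP1 either.
OP3 starts after OP2 ends, so nothing later overlaps OP2 either.
OP6 starts exactly when OP3 ends (back-to-back, no overlap), so nothing later overlaps OP3 either.
OP4 starts after OP6 ends, so nothing later overlaps OP6 either.
OP5 starts before OP4 ends → OP4 and OP5 overlap.
OP7 starts after OP4 ends.
OP7 starts after OP5 ends.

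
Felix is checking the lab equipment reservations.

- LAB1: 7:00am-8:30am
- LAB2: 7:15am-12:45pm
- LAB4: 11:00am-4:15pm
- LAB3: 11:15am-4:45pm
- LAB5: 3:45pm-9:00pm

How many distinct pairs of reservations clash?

Sorted by start: LAB1, LAB2, LAB4, LAB3, LAB5.
LAB2 starts before LAB1 ends → LAB1 and LAB2 overlap.
LAB4 starts after LAB1 ends, so nothing later overlaps LAB1 either.
LAB4 starts before LAB2 ends → LAB2 and LAB4 overlap.
LAB3 starts before LAB2 ends → LAB2 and LAB3 overlap.
LAB5 starts after LAB2 ends.
LAB3 starts before LAB4 ends → LAB4 and LAB3 overlap.
LAB5 starts before LAB4 ends → LAB4 and LAB5 overlap.
LAB5 starts before LAB3 ends → LAB3 and LAB5 overlap.
Overlapping pairs: LAB1 & LAB2, LAB2 & LAB3, LAB2 & LAB4, LAB3 & LAB4, LAB3 & LAB5, LAB4 & LAB5 — 6 in total.

6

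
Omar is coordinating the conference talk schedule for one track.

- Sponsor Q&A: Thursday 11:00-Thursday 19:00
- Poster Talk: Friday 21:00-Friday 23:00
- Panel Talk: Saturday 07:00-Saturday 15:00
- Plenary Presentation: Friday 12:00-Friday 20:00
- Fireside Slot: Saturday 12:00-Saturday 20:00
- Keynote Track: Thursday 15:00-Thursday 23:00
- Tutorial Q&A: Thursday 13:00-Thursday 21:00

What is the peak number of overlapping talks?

Sort all start/end points and keep a running count:
Thursday 11:00 start Sponsor Q&A → 1
Thursday 13:00 start Tutorial Q&A → 2
Thursday 15:00 start Keynote Track → 3
Thursday 19:00 end Sponsor Q&A → 2
Thursday 21:00 end Tutorial Q&A → 1
Thursday 23:00 end Keynote Track → 0
Friday 12:00 start Plenary Presentation → 1
Friday 20:00 end Plenary Presentation → 0
Friday 21:00 start Poster Talk → 1
Friday 23:00 end Poster Talk → 0
Saturday 07:00 start Panel Talk → 1
Saturday 12:00 start Fireside Slot → 2
Saturday 15:00 end Panel Talk → 1
Saturday 20:00 end Fireside Slot → 0
Peak is 3, at Thursday 15:00 (Keynote Track, Sponsor Q&A, Tutorial Q&A).

3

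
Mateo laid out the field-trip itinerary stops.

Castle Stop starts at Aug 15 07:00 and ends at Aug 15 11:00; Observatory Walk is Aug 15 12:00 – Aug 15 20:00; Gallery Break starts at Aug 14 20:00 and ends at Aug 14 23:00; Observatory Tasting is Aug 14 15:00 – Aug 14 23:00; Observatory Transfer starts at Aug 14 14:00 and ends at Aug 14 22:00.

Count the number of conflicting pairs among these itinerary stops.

Check each pair: they overlap iff neither finishes before the other starts.
Sorted by start: Observatory Transfer, Observatory Tasting, Gallery Break, Castle Stop, Observatory Walk.
Observatory Tasting starts before Observatory Transfer ends → Observatory Transfer and Observatory Tasting overlap.
Gallery Break starts before Observatory Transfer ends → Observatory Transfer and Gallery Break overlap.
Castle Stop starts after Observatory Transfer ends — done with Observatory Transfer.
Gallery Break starts before Observatory Tasting ends → Observatory Tasting and Gallery Break overlap.
Castle Stop starts after Observatory Tasting ends — done with Observatory Tasting.
Castle Stop starts after Gallery Break ends — done with Gallery Break.
Observatory Walk starts after Castle Stop ends.
Overlapping pairs: Gallery Break & Observatory Tasting, Gallery Break & Observatory Transfer, Observatory Tasting & Observatory Transfer — 3 in total.

3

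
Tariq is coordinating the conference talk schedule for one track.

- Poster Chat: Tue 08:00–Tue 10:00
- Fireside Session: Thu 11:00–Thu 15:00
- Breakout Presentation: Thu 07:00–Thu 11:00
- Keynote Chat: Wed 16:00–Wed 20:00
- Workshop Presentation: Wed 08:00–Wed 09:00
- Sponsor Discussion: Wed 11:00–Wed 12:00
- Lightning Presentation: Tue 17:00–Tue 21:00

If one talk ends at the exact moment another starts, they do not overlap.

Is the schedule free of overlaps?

Yes

Sorted by start: Poster Chat, Lightning Presentation, Workshop Presentation, Sponsor Discussion, Keynote Chat, Breakout Presentation, Fireside Session.
Lightning Presentation starts after Poster Chat ends, so nothing later overlaps Poster Chat either.
Workshop Presentation starts after Lightning Presentation ends, so nothing later overlaps Lightning Presentation either.
Sponsor Discussion starts after Workshop Presentation ends, so nothing later overlaps Workshop Presentation either.
Keynote Chat starts after Sponsor Discussion ends, so nothing later overlaps Sponsor Discussion either.
Breakout Presentation starts after Keynote Chat ends, so nothing later overlaps Keynote Chat either.
Fireside Session starts exactly when Breakout Presentation ends (back-to-back, no overlap).
Every pair is clear; the schedule has no overlaps.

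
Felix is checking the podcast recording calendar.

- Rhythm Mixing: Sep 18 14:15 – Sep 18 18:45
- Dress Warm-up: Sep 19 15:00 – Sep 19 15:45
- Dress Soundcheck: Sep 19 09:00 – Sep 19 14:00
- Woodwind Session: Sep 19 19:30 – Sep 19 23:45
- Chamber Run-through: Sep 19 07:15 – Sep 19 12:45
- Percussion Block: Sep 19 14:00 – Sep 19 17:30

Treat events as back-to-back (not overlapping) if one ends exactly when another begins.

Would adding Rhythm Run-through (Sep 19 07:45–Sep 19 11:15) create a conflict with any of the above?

Rhythm Mixing: ends Sep 18 18:45 at or before Rhythm Run-through starts Sep 19 07:45 → clear.
Chamber Run-through: starts Sep 19 07:15 before Rhythm Run-through ends Sep 19 11:15, and ends Sep 19 12:45 after Rhythm Run-through starts Sep 19 07:45 → overlap.
Dress Soundcheck: starts Sep 19 09:00 before Rhythm Run-through ends Sep 19 11:15, and ends Sep 19 14:00 after Rhythm Run-through starts Sep 19 07:45 → overlap.
Percussion Block: starts Sep 19 14:00 at or after Rhythm Run-through ends Sep 19 11:15 → clear.
Dress Warm-up: starts Sep 19 15:00 at or after Rhythm Run-through ends Sep 19 11:15 → clear.
Woodwind Session: starts Sep 19 19:30 at or after Rhythm Run-through ends Sep 19 11:15 → clear.
Rhythm Run-through overlaps Chamber Run-through, Dress Soundcheck.

Yes — it overlaps Chamber Run-through, Dress Soundcheck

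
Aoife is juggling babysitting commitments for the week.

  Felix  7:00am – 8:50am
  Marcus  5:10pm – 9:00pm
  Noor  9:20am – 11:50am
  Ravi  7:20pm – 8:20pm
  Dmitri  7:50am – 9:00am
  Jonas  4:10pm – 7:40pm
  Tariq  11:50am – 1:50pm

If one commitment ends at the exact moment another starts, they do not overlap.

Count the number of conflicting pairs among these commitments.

Sorted by start: Felix, Dmitri, Noor, Tariq, Jonas, Marcus, Ravi.
Dmitri starts before Felix ends → Felix and Dmitri overlap.
Noor starts after Felix ends, so nothing later overlaps Felix either.
Noor starts after Dmitri ends, so nothing later overlaps Dmitri either.
Tariq starts exactly when Noor ends (back-to-back, no overlap), so nothing later overlaps Noor either.
Jonas starts after Tariq ends, so nothing later overlaps Tariq either.
Marcus starts before Jonas ends → Jonas and Marcus overlap.
Ravi starts before Jonas ends → Jonas and Ravi overlap.
Ravi starts before Marcus ends → Marcus and Ravi overlap.
Overlapping pairs: Dmitri & Felix, Jonas & Marcus, Jonas & Ravi, Marcus & Ravi — 4 in total.

4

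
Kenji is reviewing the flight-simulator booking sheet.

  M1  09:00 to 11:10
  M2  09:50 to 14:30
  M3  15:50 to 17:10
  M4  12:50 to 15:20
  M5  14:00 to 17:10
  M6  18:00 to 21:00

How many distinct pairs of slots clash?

5

Two intervals overlap when each starts before the other ends.
Sorted by start: M1, M2, M4, M5, M3, M6.
M2 starts before M1 ends → M1 and M2 overlap.
M4 starts after M1 ends — done with M1.
M4 starts before M2 ends → M2 and M4 overlap.
M5 starts before M2 ends → M2 and M5 overlap.
M3 starts after M2 ends — done with M2.
M5 starts before M4 ends → M4 and M5 overlap.
M3 starts after M4 ends — done with M4.
M3 starts before M5 ends → M5 and M3 overlap.
M6 starts after M5 ends.
M6 starts after M3 ends.
Overlapping pairs: M1 & M2, M2 & M4, M2 & M5, M3 & M5, M4 & M5 — 5 in total.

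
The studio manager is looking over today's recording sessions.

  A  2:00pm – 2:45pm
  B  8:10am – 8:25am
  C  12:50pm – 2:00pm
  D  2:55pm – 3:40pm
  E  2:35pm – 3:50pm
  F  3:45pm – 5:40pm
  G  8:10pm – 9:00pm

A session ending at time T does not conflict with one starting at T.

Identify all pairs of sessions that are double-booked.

Two intervals overlap when each starts before the other ends.
Sorted by start: B, C, A, E, D, F, G.
C starts after B ends; B is clear from here.
A starts exactly when C ends (back-to-back, no overlap); C is clear from here.
E starts before A ends → A and E overlap.
D starts after A ends; A is clear from here.
D starts before E ends → E and D overlap.
F starts before E ends → E and F overlap.
G starts after E ends.
F starts after D ends; D is clear from here.
G starts after F ends.

A & E, D & E, E & F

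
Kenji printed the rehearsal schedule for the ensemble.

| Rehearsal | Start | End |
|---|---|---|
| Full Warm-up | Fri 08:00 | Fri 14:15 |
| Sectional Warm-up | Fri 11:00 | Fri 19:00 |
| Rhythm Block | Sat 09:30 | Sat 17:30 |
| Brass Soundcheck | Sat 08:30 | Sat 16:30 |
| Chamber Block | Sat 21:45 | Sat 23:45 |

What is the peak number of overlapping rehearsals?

2

Sweep the timeline, counting +1 at each start and −1 at each end (ends before starts at a tie):
Fri 08:00 start Full Warm-up → 1
Fri 11:00 start Sectional Warm-up → 2
Fri 14:15 end Full Warm-up → 1
Fri 19:00 end Sectional Warm-up → 0
Sat 08:30 start Brass Soundcheck → 1
Sat 09:30 start Rhythm Block → 2
Sat 16:30 end Brass Soundcheck → 1
Sat 17:30 end Rhythm Block → 0
Sat 21:45 start Chamber Block → 1
Sat 23:45 end Chamber Block → 0
Peak is 2, at Fri 11:00 (Full Warm-up, Sectional Warm-up).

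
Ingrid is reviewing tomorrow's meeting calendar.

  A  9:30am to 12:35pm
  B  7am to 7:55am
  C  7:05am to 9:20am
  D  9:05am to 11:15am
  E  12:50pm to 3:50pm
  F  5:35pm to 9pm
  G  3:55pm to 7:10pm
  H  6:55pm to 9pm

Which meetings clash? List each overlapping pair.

Sorted by start: B, C, D, A, E, G, F, H.
C starts before B ends → B and C overlap.
D starts after B ends, so B has no further overlaps.
D starts before C ends → C and D overlap.
A starts after C ends, so C has no further overlaps.
A starts before D ends → D and A overlap.
E starts after D ends, so D has no further overlaps.
E starts after A ends, so A has no further overlaps.
G starts after E ends, so E has no further overlaps.
F starts before G ends → G and F overlap.
H starts before G ends → G and H overlap.
H starts before F ends → F and H overlap.

A & D, B & C, C & D, F & G, F & H, G & H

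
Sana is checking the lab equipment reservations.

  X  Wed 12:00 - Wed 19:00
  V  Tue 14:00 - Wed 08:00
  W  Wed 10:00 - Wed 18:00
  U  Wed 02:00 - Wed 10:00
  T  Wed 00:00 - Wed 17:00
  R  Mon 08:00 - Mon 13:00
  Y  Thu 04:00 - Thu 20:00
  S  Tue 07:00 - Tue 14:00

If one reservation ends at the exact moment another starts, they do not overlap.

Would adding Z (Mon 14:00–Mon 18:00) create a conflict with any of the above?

R: ends Mon 13:00 at or before Z starts Mon 14:00 → clear.
S: starts Tue 07:00 at or after Z ends Mon 18:00 → clear.
V: starts Tue 14:00 at or after Z ends Mon 18:00 → clear.
T: starts Wed 00:00 at or after Z ends Mon 18:00 → clear.
U: starts Wed 02:00 at or after Z ends Mon 18:00 → clear.
W: starts Wed 10:00 at or after Z ends Mon 18:00 → clear.
X: starts Wed 12:00 at or after Z ends Mon 18:00 → clear.
Y: starts Thu 04:00 at or after Z ends Mon 18:00 → clear.

No — it doesn't clash with anything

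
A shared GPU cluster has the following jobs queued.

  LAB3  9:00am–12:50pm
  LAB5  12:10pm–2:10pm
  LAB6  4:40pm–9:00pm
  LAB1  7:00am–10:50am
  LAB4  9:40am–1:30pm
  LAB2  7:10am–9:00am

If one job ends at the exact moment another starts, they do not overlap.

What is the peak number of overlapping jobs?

3

Walk through starts and ends in time order (an end at T is processed before a start at T):
7:00am start LAB1 → 1
7:10am start LAB2 → 2
9:00am end LAB2 → 1
9:00am start LAB3 → 2
9:40am start LAB4 → 3
10:50am end LAB1 → 2
12:10pm start LAB5 → 3
12:50pm end LAB3 → 2
1:30pm end LAB4 → 1
2:10pm end LAB5 → 0
4:40pm start LAB6 → 1
9:00pm end LAB6 → 0
Peak is 3, at 9:40am (LAB1, LAB3, LAB4).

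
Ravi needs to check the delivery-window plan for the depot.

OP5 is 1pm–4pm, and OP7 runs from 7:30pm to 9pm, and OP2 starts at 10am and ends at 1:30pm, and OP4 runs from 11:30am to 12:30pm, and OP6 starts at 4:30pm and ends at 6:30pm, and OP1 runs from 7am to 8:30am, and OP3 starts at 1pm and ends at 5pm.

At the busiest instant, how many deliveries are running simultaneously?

3

Walk through starts and ends in time order (an end at T is processed before a start at T):
7am start OP1 → 1
8:30am end OP1 → 0
10am start OP2 → 1
11:30am start OP4 → 2
12:30pm end OP4 → 1
1pm start OP3 → 2
1pm start OP5 → 3
1:30pm end OP2 → 2
4pm end OP5 → 1
4:30pm start OP6 → 2
5pm end OP3 → 1
6:30pm end OP6 → 0
7:30pm start OP7 → 1
9pm end OP7 → 0
Peak is 3, at 1pm (OP2, OP3, OP5).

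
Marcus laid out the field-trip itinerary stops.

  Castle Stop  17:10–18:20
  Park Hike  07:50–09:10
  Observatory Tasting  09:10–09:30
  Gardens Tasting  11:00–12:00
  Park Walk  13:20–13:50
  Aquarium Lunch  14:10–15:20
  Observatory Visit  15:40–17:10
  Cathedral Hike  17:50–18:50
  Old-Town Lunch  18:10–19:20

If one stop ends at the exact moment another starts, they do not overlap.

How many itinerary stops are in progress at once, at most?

3

Sort all start/end points and keep a running count:
07:50 start Park Hike → 1
09:10 end Park Hike → 0
09:10 start Observatory Tasting → 1
09:30 end Observatory Tasting → 0
11:00 start Gardens Tasting → 1
12:00 end Gardens Tasting → 0
13:20 start Park Walk → 1
13:50 end Park Walk → 0
14:10 start Aquarium Lunch → 1
15:20 end Aquarium Lunch → 0
15:40 start Observatory Visit → 1
17:10 end Observatory Visit → 0
17:10 start Castle Stop → 1
17:50 start Cathedral Hike → 2
18:10 start Old-Town Lunch → 3
18:20 end Castle Stop → 2
18:50 end Cathedral Hike → 1
19:20 end Old-Town Lunch → 0
Peak is 3, at 18:10 (Castle Stop, Cathedral Hike, Old-Town Lunch).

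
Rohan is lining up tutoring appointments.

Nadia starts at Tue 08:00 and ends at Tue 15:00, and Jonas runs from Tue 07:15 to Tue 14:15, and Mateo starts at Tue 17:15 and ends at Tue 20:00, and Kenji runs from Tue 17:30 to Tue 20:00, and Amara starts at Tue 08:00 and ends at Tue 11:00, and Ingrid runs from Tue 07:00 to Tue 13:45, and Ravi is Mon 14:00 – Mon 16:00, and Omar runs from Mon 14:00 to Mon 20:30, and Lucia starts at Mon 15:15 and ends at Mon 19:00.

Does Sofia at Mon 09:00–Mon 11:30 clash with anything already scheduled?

Ravi: starts Mon 14:00 at or after Sofia ends Mon 11:30 → clear.
Omar: starts Mon 14:00 at or after Sofia ends Mon 11:30 → clear.
Lucia: starts Mon 15:15 at or after Sofia ends Mon 11:30 → clear.
Ingrid: starts Tue 07:00 at or after Sofia ends Mon 11:30 → clear.
Jonas: starts Tue 07:15 at or after Sofia ends Mon 11:30 → clear.
Nadia: starts Tue 08:00 at or after Sofia ends Mon 11:30 → clear.
Amara: starts Tue 08:00 at or after Sofia ends Mon 11:30 → clear.
Mateo: starts Tue 17:15 at or after Sofia ends Mon 11:30 → clear.
Kenji: starts Tue 17:30 at or after Sofia ends Mon 11:30 → clear.

No — it doesn't clash with anything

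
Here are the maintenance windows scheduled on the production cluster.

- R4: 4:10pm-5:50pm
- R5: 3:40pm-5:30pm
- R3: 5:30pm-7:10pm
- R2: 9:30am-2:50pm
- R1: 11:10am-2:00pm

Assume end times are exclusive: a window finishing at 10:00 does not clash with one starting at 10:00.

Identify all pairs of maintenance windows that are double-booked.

R1 & R2, R3 & R4, R4 & R5

Two intervals overlap when each starts before the other ends.
Sorted by start: R2, R1, R5, R4, R3.
R1 starts before R2 ends → R2 and R1 overlap.
R5 starts after R2 ends, so nothing later overlaps R2 either.
R5 starts after R1 ends, so nothing later overlaps R1 either.
R4 starts before R5 ends → R5 and R4 overlap.
R3 starts exactly when R5 ends (back-to-back, no overlap).
R3 starts before R4 ends → R4 and R3 overlap.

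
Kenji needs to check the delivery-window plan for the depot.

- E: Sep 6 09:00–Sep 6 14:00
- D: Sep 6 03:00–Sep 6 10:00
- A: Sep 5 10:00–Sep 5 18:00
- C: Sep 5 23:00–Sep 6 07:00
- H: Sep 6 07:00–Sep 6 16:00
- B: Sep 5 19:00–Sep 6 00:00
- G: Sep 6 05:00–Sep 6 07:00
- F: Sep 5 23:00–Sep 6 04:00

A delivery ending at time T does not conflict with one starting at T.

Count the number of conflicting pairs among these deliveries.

10

Sorted by start: A, B, C, F, D, G, H, E.
B starts after A ends — done with A.
C starts before B ends → B and C overlap.
F starts before B ends → B and F overlap.
D starts after B ends — done with B.
F starts before C ends → C and F overlap.
D starts before C ends → C and D overlap.
G starts before C ends → C and G overlap.
H starts exactly when C ends (back-to-back, no overlap) — done with C.
D starts before F ends → F and D overlap.
G starts after F ends — done with F.
G starts before D ends → D and G overlap.
H starts before D ends → D and H overlap.
E starts before D ends → D and E overlap.
H starts exactly when G ends (back-to-back, no overlap) — done with G.
E starts before H ends → H and E overlap.
Overlapping pairs: B & C, B & F, C & D, C & F, C & G, D & E, D & F, D & G, D & H, E & H — 10 in total.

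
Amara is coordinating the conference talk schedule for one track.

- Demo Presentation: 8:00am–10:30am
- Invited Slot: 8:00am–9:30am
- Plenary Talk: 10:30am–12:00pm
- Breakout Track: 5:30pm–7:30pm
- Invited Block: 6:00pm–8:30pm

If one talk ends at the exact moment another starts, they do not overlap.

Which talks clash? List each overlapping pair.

Breakout Track & Invited Block, Demo Presentation & Invited Slot

Two intervals overlap when each starts before the other ends.
Sorted by start: Demo Presentation, Invited Slot, Plenary Talk, Breakout Track, Invited Block.
Invited Slot starts before Demo Presentation ends → Demo Presentation and Invited Slot overlap.
Plenary Talk starts exactly when Demo Presentation ends (back-to-back, no overlap); Demo Presentation is clear from here.
Plenary Talk starts after Invited Slot ends; Invited Slot is clear from here.
Breakout Track starts after Plenary Talk ends; Plenary Talk is clear from here.
Invited Block starts before Breakout Track ends → Breakout Track and Invited Block overlap.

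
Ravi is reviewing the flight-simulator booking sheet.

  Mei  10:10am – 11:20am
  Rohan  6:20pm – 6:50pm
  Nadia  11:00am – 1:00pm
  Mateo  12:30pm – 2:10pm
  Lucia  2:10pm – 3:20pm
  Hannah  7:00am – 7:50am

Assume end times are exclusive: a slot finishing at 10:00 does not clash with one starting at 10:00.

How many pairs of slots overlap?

2

Sorted by start: Hannah, Mei, Nadia, Mateo, Lucia, Rohan.
Mei starts after Hannah ends; Hannah is clear from here.
Nadia starts before Mei ends → Mei and Nadia overlap.
Mateo starts after Mei ends; Mei is clear from here.
Mateo starts before Nadia ends → Nadia and Mateo overlap.
Lucia starts after Nadia ends; Nadia is clear from here.
Lucia starts exactly when Mateo ends (back-to-back, no overlap); Mateo is clear from here.
Rohan starts after Lucia ends.
Overlapping pairs: Mateo & Nadia, Mei & Nadia — 2 in total.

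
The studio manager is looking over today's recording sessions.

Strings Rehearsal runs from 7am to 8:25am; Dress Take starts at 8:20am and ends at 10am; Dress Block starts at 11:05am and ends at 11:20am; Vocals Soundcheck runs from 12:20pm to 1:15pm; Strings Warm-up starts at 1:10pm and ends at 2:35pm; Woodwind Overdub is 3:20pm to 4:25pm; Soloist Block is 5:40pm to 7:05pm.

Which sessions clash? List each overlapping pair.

Dress Take & Strings Rehearsal, Strings Warm-up & Vocals Soundcheck

Sorted by start: Strings Rehearsal, Dress Take, Dress Block, Vocals Soundcheck, Strings Warm-up, Woodwind Overdub, Soloist Block.
Dress Take starts before Strings Rehearsal ends → Strings Rehearsal and Dress Take overlap.
Dress Block starts after Strings Rehearsal ends, so Strings Rehearsal has no further overlaps.
Dress Block starts after Dress Take ends, so Dress Take has no further overlaps.
Vocals Soundcheck starts after Dress Block ends, so Dress Block has no further overlaps.
Strings Warm-up starts before Vocals Soundcheck ends → Vocals Soundcheck and Strings Warm-up overlap.
Woodwind Overdub starts after Vocals Soundcheck ends, so Vocals Soundcheck has no further overlaps.
Woodwind Overdub starts after Strings Warm-up ends, so Strings Warm-up has no further overlaps.
Soloist Block starts after Woodwind Overdub ends.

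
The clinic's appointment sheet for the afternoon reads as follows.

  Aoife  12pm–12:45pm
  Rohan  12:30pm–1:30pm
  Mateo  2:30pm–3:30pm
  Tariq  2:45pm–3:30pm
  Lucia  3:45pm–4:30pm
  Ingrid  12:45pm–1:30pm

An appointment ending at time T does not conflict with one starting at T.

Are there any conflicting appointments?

Yes

Two intervals overlap when each starts before the other ends.
Sorted by start: Aoife, Rohan, Ingrid, Mateo, Tariq, Lucia.
Rohan starts before Aoife ends → Aoife and Rohan overlap.
That's a conflict, so the schedule is not conflict-free.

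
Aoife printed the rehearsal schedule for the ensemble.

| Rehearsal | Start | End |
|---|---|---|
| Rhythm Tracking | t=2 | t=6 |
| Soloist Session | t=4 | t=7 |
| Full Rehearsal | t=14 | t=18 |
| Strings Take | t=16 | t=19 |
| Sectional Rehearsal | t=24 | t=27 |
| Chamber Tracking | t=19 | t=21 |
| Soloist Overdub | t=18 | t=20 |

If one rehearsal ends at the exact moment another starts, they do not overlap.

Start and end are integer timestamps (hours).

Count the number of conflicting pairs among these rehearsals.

Check each pair: they overlap iff neither finishes before the other starts.
Sorted by start: Rhythm Tracking, Soloist Session, Full Rehearsal, Strings Take, Soloist Overdub, Chamber Tracking, Sectional Rehearsal.
Soloist Session starts before Rhythm Tracking ends → Rhythm Tracking and Soloist Session overlap.
Full Rehearsal starts after Rhythm Tracking ends, so nothing later overlaps Rhythm Tracking either.
Full Rehearsal starts after Soloist Session ends, so nothing later overlaps Soloist Session either.
Strings Take starts before Full Rehearsal ends → Full Rehearsal and Strings Take overlap.
Soloist Overdub starts exactly when Full Rehearsal ends (back-to-back, no overlap), so nothing later overlaps Full Rehearsal either.
Soloist Overdub starts before Strings Take ends → Strings Take and Soloist Overdub overlap.
Chamber Tracking starts exactly when Strings Take ends (back-to-back, no overlap), so nothing later overlaps Strings Take either.
Chamber Tracking starts before Soloist Overdub ends → Soloist Overdub and Chamber Tracking overlap.
Sectional Rehearsal starts after Soloist Overdub ends.
Sectional Rehearsal starts after Chamber Tracking ends.
Overlapping pairs: Chamber Tracking & Soloist Overdub, Full Rehearsal & Strings Take, Rhythm Tracking & Soloist Session, Soloist Overdub & Strings Take — 4 in total.

4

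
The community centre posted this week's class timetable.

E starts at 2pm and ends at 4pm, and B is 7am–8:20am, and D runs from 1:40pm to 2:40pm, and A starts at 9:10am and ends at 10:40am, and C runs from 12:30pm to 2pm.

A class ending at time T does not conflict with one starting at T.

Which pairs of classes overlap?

C & D, D & E

Sorted by start: B, A, C, D, E.
A starts after B ends, so nothing later overlaps B either.
C starts after A ends, so nothing later overlaps A either.
D starts before C ends → C and D overlap.
E starts exactly when C ends (back-to-back, no overlap).
E starts before D ends → D and E overlap.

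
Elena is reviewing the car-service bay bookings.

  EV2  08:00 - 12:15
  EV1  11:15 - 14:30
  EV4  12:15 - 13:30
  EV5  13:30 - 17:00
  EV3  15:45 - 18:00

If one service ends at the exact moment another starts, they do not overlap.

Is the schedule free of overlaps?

No

Sorted by start: EV2, EV1, EV4, EV5, EV3.
EV1 starts before EV2 ends → EV2 and EV1 overlap.
That's a conflict, so the schedule is not conflict-free.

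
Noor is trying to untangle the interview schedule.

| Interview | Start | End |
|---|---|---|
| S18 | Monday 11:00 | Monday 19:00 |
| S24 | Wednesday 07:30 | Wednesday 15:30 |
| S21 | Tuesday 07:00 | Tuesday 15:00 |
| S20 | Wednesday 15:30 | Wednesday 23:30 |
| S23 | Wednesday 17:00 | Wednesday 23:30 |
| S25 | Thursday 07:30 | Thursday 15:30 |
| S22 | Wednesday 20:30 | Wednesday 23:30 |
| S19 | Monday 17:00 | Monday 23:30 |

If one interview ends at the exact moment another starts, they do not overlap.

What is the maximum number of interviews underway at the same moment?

3

Sort all start/end points and keep a running count:
Monday 11:00 start S18 → 1
Monday 17:00 start S19 → 2
Monday 19:00 end S18 → 1
Monday 23:30 end S19 → 0
Tuesday 07:00 start S21 → 1
Tuesday 15:00 end S21 → 0
Wednesday 07:30 start S24 → 1
Wednesday 15:30 end S24 → 0
Wednesday 15:30 start S20 → 1
Wednesday 17:00 start S23 → 2
Wednesday 20:30 start S22 → 3
Wednesday 23:30 end S20 → 2
Wednesday 23:30 end S22 → 1
Wednesday 23:30 end S23 → 0
Thursday 07:30 start S25 → 1
Thursday 15:30 end S25 → 0
Peak is 3, at Wednesday 20:30 (S20, S22, S23).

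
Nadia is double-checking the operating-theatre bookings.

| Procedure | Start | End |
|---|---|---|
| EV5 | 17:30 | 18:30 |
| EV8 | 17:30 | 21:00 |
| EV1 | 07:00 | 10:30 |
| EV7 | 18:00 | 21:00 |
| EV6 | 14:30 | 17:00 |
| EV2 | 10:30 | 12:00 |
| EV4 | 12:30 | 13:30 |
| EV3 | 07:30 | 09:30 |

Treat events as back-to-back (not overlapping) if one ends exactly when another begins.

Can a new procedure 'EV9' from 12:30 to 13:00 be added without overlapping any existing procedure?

EV1: ends 10:30 at or before EV9 starts 12:30 → clear.
EV3: ends 09:30 at or before EV9 starts 12:30 → clear.
EV2: ends 12:00 at or before EV9 starts 12:30 → clear.
EV4: starts 12:30 before EV9 ends 13:00, and ends 13:30 after EV9 starts 12:30 → overlap.
EV6: starts 14:30 at or after EV9 ends 13:00 → clear.
EV5: starts 17:30 at or after EV9 ends 13:00 → clear.
EV8: starts 17:30 at or after EV9 ends 13:00 → clear.
EV7: starts 18:00 at or after EV9 ends 13:00 → clear.
EV9 overlaps EV4.

No — it overlaps EV4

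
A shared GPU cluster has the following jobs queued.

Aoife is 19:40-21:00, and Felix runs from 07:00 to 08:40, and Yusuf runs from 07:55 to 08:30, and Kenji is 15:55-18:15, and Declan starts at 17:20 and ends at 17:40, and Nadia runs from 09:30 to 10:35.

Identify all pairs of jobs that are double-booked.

Declan & Kenji, Felix & Yusuf

Sorted by start: Felix, Yusuf, Nadia, Kenji, Declan, Aoife.
Yusuf starts before Felix ends → Felix and Yusuf overlap.
Nadia starts after Felix ends, so nothing later overlaps Felix either.
Nadia starts after Yusuf ends, so nothing later overlaps Yusuf either.
Kenji starts after Nadia ends, so nothing later overlaps Nadia either.
Declan starts before Kenji ends → Kenji and Declan overlap.
Aoife starts after Kenji ends.
Aoife starts after Declan ends.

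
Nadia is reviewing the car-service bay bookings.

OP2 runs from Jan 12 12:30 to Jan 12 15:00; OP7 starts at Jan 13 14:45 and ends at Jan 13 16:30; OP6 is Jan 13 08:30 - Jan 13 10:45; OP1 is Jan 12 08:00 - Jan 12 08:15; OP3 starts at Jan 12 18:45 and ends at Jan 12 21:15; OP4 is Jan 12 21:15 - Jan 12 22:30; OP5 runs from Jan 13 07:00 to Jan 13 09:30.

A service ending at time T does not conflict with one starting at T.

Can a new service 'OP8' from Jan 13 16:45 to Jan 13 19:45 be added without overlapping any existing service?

Yes — the slot is free

OP1: ends Jan 12 08:15 at or before OP8 starts Jan 13 16:45 → clear.
OP2: ends Jan 12 15:00 at or before OP8 starts Jan 13 16:45 → clear.
OP3: ends Jan 12 21:15 at or before OP8 starts Jan 13 16:45 → clear.
OP4: ends Jan 12 22:30 at or before OP8 starts Jan 13 16:45 → clear.
OP5: ends Jan 13 09:30 at or before OP8 starts Jan 13 16:45 → clear.
OP6: ends Jan 13 10:45 at or before OP8 starts Jan 13 16:45 → clear.
OP7: ends Jan 13 16:30 at or before OP8 starts Jan 13 16:45 → clear.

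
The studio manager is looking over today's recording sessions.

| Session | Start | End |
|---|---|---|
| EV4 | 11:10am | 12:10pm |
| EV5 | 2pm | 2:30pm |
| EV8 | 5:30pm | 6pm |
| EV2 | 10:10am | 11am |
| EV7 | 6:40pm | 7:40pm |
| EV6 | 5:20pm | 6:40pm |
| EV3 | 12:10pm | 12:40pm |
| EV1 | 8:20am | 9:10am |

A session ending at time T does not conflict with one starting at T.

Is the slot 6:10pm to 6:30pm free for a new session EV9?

EV1: ends 9:10am at or before EV9 starts 6:10pm → clear.
EV2: ends 11am at or before EV9 starts 6:10pm → clear.
EV4: ends 12:10pm at or before EV9 starts 6:10pm → clear.
EV3: ends 12:40pm at or before EV9 starts 6:10pm → clear.
EV5: ends 2:30pm at or before EV9 starts 6:10pm → clear.
EV6: starts 5:20pm before EV9 ends 6:30pm, and ends 6:40pm after EV9 starts 6:10pm → overlap.
EV8: ends 6pm at or before EV9 starts 6:10pm → clear.
EV7: starts 6:40pm at or after EV9 ends 6:30pm → clear.
EV9 overlaps EV6.

No — it overlaps EV6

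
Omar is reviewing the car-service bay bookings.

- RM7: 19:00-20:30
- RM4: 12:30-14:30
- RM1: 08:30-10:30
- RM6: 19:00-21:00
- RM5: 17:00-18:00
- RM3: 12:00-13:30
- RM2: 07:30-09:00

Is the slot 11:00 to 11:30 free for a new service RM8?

RM2: ends 09:00 at or before RM8 starts 11:00 → clear.
RM1: ends 10:30 at or before RM8 starts 11:00 → clear.
RM3: starts 12:00 at or after RM8 ends 11:30 → clear.
RM4: starts 12:30 at or after RM8 ends 11:30 → clear.
RM5: starts 17:00 at or after RM8 ends 11:30 → clear.
RM6: starts 19:00 at or after RM8 ends 11:30 → clear.
RM7: starts 19:00 at or after RM8 ends 11:30 → clear.

Yes — the slot is free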